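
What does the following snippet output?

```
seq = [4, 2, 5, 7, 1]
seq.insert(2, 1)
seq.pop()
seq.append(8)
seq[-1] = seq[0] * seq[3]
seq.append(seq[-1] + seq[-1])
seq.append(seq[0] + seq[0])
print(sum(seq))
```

insert 1 at 2 → [4, 2, 1, 5, 7, 1]
pop() removes 1 → [4, 2, 1, 5, 7]
append 8 → [4, 2, 1, 5, 7, 8]
seq[-1] = seq[0]*seq[3] = 4*5 = 20 → [4, 2, 1, 5, 7, 20]
append seq[-1]+seq[-1] = 20+20 = 40 → [4, 2, 1, 5, 7, 20, 40]
append seq[0]+seq[0] = 4+4 = 8 → [4, 2, 1, 5, 7, 20, 40, 8]
sum = 87

87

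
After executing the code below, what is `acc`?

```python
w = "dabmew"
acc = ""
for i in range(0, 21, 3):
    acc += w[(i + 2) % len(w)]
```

'bwbwbwb'

i=0: add w[2]='b' → 'b'
i=3: add w[5]='w' → 'bw'
i=6: add w[2]='b' → 'bwb'
i=9: add w[5]='w' → 'bwbw'
i=12: add w[2]='b' → 'bwbwb'
i=15: add w[5]='w' → 'bwbwbw'
i=18: add w[2]='b' → 'bwbwbwb'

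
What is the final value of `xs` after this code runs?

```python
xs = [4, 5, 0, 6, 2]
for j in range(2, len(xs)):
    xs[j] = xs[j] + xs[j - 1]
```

j=2: xs[2] = 0+5 = 5 → [4, 5, 5, 6, 2]
j=3: xs[3] = 6+5 = 11 → [4, 5, 5, 11, 2]
j=4: xs[4] = 2+11 = 13 → [4, 5, 5, 11, 13]

[4, 5, 5, 11, 13]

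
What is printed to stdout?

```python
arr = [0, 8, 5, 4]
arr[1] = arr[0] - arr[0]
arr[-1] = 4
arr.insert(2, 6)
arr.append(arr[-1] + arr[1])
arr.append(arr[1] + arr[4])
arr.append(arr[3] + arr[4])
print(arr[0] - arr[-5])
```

-5

arr[1] = arr[0]-arr[0] = 0-0 = 0 → [0, 0, 5, 4]
arr[-1] = 4 → [0, 0, 5, 4]
insert 6 at 2 → [0, 0, 6, 5, 4]
append arr[-1]+arr[1] = 4+0 = 4 → [0, 0, 6, 5, 4, 4]
append arr[1]+arr[4] = 0+4 = 4 → [0, 0, 6, 5, 4, 4, 4]
append arr[3]+arr[4] = 5+4 = 9 → [0, 0, 6, 5, 4, 4, 4, 9]
arr[0]-arr[-5] = 0-5 = -5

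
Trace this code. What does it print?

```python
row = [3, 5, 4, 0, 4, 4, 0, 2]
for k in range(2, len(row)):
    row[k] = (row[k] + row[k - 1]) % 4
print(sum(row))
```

16

k=2: row[2] = (4+5)%4 = 1 → [3, 5, 1, 0, 4, 4, 0, 2]
k=3: row[3] = (0+1)%4 = 1 → [3, 5, 1, 1, 4, 4, 0, 2]
k=4: row[4] = (4+1)%4 = 1 → [3, 5, 1, 1, 1, 4, 0, 2]
k=5: row[5] = (4+1)%4 = 1 → [3, 5, 1, 1, 1, 1, 0, 2]
k=6: row[6] = (0+1)%4 = 1 → [3, 5, 1, 1, 1, 1, 1, 2]
k=7: row[7] = (2+1)%4 = 3 → [3, 5, 1, 1, 1, 1, 1, 3]
sum = 16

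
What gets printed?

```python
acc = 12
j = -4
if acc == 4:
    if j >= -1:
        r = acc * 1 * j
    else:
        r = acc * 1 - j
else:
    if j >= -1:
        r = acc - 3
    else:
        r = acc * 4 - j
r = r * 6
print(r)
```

acc=12, j=-4
acc == 4 is False; j >= -1 is False
→ r = acc * 4 - j = 52
r = 52*6 = 312

312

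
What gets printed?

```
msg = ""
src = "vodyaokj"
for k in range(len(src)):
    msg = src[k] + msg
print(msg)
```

jkoaydov

k=0: prepend 'v' → 'v'
k=1: prepend 'o' → 'ov'
k=2: prepend 'd' → 'dov'
k=3: prepend 'y' → 'ydov'
k=4: prepend 'a' → 'aydov'
k=5: prepend 'o' → 'oaydov'
k=6: prepend 'k' → 'koaydov'
k=7: prepend 'j' → 'jkoaydov'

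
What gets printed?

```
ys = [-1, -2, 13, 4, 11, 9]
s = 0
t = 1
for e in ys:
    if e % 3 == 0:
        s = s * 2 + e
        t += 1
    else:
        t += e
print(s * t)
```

243

e=-1: not %3==0; t=0
e=-2: not %3==0; t=-2
e=13: not %3==0; t=11
e=4: not %3==0; t=15
e=11: not %3==0; t=26
e=9: %3==0, s = 0*2+9 = 9; t=27
s*t = 9*27 = 243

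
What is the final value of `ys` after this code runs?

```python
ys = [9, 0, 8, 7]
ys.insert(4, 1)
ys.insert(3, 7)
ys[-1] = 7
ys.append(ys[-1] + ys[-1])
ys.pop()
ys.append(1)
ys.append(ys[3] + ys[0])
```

[9, 0, 8, 7, 7, 7, 1, 16]

insert 1 at 4 → [9, 0, 8, 7, 1]
insert 7 at 3 → [9, 0, 8, 7, 7, 1]
ys[-1] = 7 → [9, 0, 8, 7, 7, 7]
append ys[-1]+ys[-1] = 7+7 = 14 → [9, 0, 8, 7, 7, 7, 14]
pop() removes 14 → [9, 0, 8, 7, 7, 7]
append 1 → [9, 0, 8, 7, 7, 7, 1]
append ys[3]+ys[0] = 7+9 = 16 → [9, 0, 8, 7, 7, 7, 1, 16]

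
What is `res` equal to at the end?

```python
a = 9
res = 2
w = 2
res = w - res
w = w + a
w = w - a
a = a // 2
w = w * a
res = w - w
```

0

res = 2-2 = 0
w = 2+9 = 11
w = 11-9 = 2
a = 9//2 = 4
w = 2*4 = 8
res = 8-8 = 0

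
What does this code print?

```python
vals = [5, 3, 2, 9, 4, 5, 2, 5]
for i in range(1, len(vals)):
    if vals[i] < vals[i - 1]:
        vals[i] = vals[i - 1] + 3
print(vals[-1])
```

i=1: 3<5, vals[1] = 5+3 = 8 → [5, 8, 2, 9, 4, 5, 2, 5]
i=2: 2<8, vals[2] = 8+3 = 11 → [5, 8, 11, 9, 4, 5, 2, 5]
i=3: 9<11, vals[3] = 11+3 = 14 → [5, 8, 11, 14, 4, 5, 2, 5]
i=4: 4<14, vals[4] = 14+3 = 17 → [5, 8, 11, 14, 17, 5, 2, 5]
i=5: 5<17, vals[5] = 17+3 = 20 → [5, 8, 11, 14, 17, 20, 2, 5]
i=6: 2<20, vals[6] = 20+3 = 23 → [5, 8, 11, 14, 17, 20, 23, 5]
i=7: 5<23, vals[7] = 23+3 = 26 → [5, 8, 11, 14, 17, 20, 23, 26]

26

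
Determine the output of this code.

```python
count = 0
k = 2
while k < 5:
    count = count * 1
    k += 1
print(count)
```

0

k=2: count = 0*1 = 0
k=3: count = 0*1 = 0
k=4: count = 0*1 = 0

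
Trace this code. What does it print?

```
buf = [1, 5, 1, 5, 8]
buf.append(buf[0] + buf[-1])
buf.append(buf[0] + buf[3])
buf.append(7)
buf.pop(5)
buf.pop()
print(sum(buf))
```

append buf[0]+buf[-1] = 1+8 = 9 → [1, 5, 1, 5, 8, 9]
append buf[0]+buf[3] = 1+5 = 6 → [1, 5, 1, 5, 8, 9, 6]
append 7 → [1, 5, 1, 5, 8, 9, 6, 7]
pop(5) removes 9 → [1, 5, 1, 5, 8, 6, 7]
pop() removes 7 → [1, 5, 1, 5, 8, 6]
sum = 26

26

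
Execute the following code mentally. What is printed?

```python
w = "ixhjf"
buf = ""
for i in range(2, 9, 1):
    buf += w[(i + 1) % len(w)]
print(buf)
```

i=2: add w[3]='j' → 'j'
i=3: add w[4]='f' → 'jf'
i=4: add w[0]='i' → 'jfi'
i=5: add w[1]='x' → 'jfix'
i=6: add w[2]='h' → 'jfixh'
i=7: add w[3]='j' → 'jfixhj'
i=8: add w[4]='f' → 'jfixhjf'

jfixhjf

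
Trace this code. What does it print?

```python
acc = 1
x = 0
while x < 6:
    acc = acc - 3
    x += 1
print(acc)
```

x=0: acc = 1-3 = -2
x=1: acc = (-2)-3 = -5
x=2: acc = (-5)-3 = -8
x=3: acc = (-8)-3 = -11
x=4: acc = (-11)-3 = -14
x=5: acc = (-14)-3 = -17

-17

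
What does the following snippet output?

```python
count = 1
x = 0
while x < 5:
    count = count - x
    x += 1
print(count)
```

-9

x=0: count = 1-0 = 1
x=1: count = 1-1 = 0
x=2: count = 0-2 = -2
x=3: count = (-2)-3 = -5
x=4: count = (-5)-4 = -9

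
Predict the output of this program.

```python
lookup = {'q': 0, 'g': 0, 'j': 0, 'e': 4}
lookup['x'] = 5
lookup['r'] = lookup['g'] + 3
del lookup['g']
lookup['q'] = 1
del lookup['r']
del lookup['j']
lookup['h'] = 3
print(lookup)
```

{'q': 1, 'e': 4, 'x': 5, 'h': 3}

lookup['x'] = 5 → {'q': 0, 'g': 0, 'j': 0, 'e': 4, 'x': 5}
lookup['r'] = lookup['g']+3 = 3 → {'q': 0, 'g': 0, 'j': 0, 'e': 4, 'x': 5, 'r': 3}
del 'g' → {'q': 0, 'j': 0, 'e': 4, 'x': 5, 'r': 3}
lookup['q'] = 1 → {'q': 1, 'j': 0, 'e': 4, 'x': 5, 'r': 3}
del 'r' → {'q': 1, 'j': 0, 'e': 4, 'x': 5}
del 'j' → {'q': 1, 'e': 4, 'x': 5}
lookup['h'] = 3 → {'q': 1, 'e': 4, 'x': 5, 'h': 3}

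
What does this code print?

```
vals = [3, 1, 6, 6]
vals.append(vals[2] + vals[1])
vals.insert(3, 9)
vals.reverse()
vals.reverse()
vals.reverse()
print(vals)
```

[7, 6, 9, 6, 1, 3]

append vals[2]+vals[1] = 6+1 = 7 → [3, 1, 6, 6, 7]
insert 9 at 3 → [3, 1, 6, 9, 6, 7]
reverse → [7, 6, 9, 6, 1, 3]
reverse → [3, 1, 6, 9, 6, 7]
reverse → [7, 6, 9, 6, 1, 3]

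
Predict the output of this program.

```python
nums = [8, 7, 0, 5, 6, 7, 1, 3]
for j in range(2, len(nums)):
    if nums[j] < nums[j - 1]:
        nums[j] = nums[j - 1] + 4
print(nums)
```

[8, 7, 11, 15, 19, 23, 27, 31]

j=2: 0<7, nums[2] = 7+4 = 11 → [8, 7, 11, 5, 6, 7, 1, 3]
j=3: 5<11, nums[3] = 11+4 = 15 → [8, 7, 11, 15, 6, 7, 1, 3]
j=4: 6<15, nums[4] = 15+4 = 19 → [8, 7, 11, 15, 19, 7, 1, 3]
j=5: 7<19, nums[5] = 19+4 = 23 → [8, 7, 11, 15, 19, 23, 1, 3]
j=6: 1<23, nums[6] = 23+4 = 27 → [8, 7, 11, 15, 19, 23, 27, 3]
j=7: 3<27, nums[7] = 27+4 = 31 → [8, 7, 11, 15, 19, 23, 27, 31]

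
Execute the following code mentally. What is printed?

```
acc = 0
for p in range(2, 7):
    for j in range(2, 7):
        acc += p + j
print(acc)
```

200

p=2,j=2: acc = 0+4 = 4
p=2,j=3: acc = 4+5 = 9
p=2,j=4: acc = 9+6 = 15
p=2,j=5: acc = 15+7 = 22
p=2,j=6: acc = 22+8 = 30
p=3,j=2: acc = 30+5 = 35
p=3,j=3: acc = 35+6 = 41
p=3,j=4: acc = 41+7 = 48
p=3,j=5: acc = 48+8 = 56
p=3,j=6: acc = 56+9 = 65
p=4,j=2: acc = 65+6 = 71
p=4,j=3: acc = 71+7 = 78
p=4,j=4: acc = 78+8 = 86
p=4,j=5: acc = 86+9 = 95
p=4,j=6: acc = 95+10 = 105
p=5,j=2: acc = 105+7 = 112
p=5,j=3: acc = 112+8 = 120
p=5,j=4: acc = 120+9 = 129
p=5,j=5: acc = 129+10 = 139
p=5,j=6: acc = 139+11 = 150
p=6,j=2: acc = 150+8 = 158
p=6,j=3: acc = 158+9 = 167
p=6,j=4: acc = 167+10 = 177
p=6,j=5: acc = 177+11 = 188
p=6,j=6: acc = 188+12 = 200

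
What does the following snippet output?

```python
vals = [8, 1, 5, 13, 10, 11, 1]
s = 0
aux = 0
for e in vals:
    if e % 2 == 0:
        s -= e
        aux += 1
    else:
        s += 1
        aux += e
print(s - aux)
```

e=8: even, s = 0-8 = -8; aux=1
e=1: not even, s = (-8)+1 = -7; aux=2
e=5: not even, s = (-7)+1 = -6; aux=7
e=13: not even, s = (-6)+1 = -5; aux=20
e=10: even, s = (-5)-10 = -15; aux=21
e=11: not even, s = (-15)+1 = -14; aux=32
e=1: not even, s = (-14)+1 = -13; aux=33
s-aux = (-13)-33 = -46

-46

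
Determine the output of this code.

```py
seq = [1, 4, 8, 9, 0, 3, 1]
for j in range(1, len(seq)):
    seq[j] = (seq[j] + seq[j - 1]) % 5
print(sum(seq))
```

j=1: seq[1] = (4+1)%5 = 0 → [1, 0, 8, 9, 0, 3, 1]
j=2: seq[2] = (8+0)%5 = 3 → [1, 0, 3, 9, 0, 3, 1]
j=3: seq[3] = (9+3)%5 = 2 → [1, 0, 3, 2, 0, 3, 1]
j=4: seq[4] = (0+2)%5 = 2 → [1, 0, 3, 2, 2, 3, 1]
j=5: seq[5] = (3+2)%5 = 0 → [1, 0, 3, 2, 2, 0, 1]
j=6: seq[6] = (1+0)%5 = 1 → [1, 0, 3, 2, 2, 0, 1]
sum = 9

9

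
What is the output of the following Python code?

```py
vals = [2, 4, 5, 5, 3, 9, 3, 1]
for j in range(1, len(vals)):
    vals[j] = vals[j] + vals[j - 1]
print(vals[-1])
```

32

j=1: vals[1] = 4+2 = 6 → [2, 6, 5, 5, 3, 9, 3, 1]
j=2: vals[2] = 5+6 = 11 → [2, 6, 11, 5, 3, 9, 3, 1]
j=3: vals[3] = 5+11 = 16 → [2, 6, 11, 16, 3, 9, 3, 1]
j=4: vals[4] = 3+16 = 19 → [2, 6, 11, 16, 19, 9, 3, 1]
j=5: vals[5] = 9+19 = 28 → [2, 6, 11, 16, 19, 28, 3, 1]
j=6: vals[6] = 3+28 = 31 → [2, 6, 11, 16, 19, 28, 31, 1]
j=7: vals[7] = 1+31 = 32 → [2, 6, 11, 16, 19, 28, 31, 32]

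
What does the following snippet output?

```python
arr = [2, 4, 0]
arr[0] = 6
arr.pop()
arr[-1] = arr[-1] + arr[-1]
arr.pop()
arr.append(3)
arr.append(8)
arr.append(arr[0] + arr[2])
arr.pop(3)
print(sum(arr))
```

17

arr[0] = 6 → [6, 4, 0]
pop() removes 0 → [6, 4]
arr[-1] = arr[-1]+arr[-1] = 4+4 = 8 → [6, 8]
pop() removes 8 → [6]
append 3 → [6, 3]
append 8 → [6, 3, 8]
append arr[0]+arr[2] = 6+8 = 14 → [6, 3, 8, 14]
pop(3) removes 14 → [6, 3, 8]
sum = 17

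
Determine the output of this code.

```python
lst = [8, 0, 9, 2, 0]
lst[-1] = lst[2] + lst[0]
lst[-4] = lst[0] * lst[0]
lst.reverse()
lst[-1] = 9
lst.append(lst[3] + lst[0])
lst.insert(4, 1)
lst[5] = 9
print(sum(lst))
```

lst[-1] = lst[2]+lst[0] = 9+8 = 17 → [8, 0, 9, 2, 17]
lst[-4] = lst[0]*lst[0] = 8*8 = 64 → [8, 64, 9, 2, 17]
reverse → [17, 2, 9, 64, 8]
lst[-1] = 9 → [17, 2, 9, 64, 9]
append lst[3]+lst[0] = 64+17 = 81 → [17, 2, 9, 64, 9, 81]
insert 1 at 4 → [17, 2, 9, 64, 1, 9, 81]
lst[5] = 9 → [17, 2, 9, 64, 1, 9, 81]
sum = 183

183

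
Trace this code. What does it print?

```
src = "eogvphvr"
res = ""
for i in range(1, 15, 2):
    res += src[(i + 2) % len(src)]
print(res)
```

vhrovhr

i=1: add src[3]='v' → 'v'
i=3: add src[5]='h' → 'vh'
i=5: add src[7]='r' → 'vhr'
i=7: add src[1]='o' → 'vhro'
i=9: add src[3]='v' → 'vhrov'
i=11: add src[5]='h' → 'vhrovh'
i=13: add src[7]='r' → 'vhrovhr'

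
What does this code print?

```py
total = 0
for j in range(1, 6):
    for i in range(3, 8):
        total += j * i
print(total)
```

j=1,i=3: total = 0+3 = 3
j=1,i=4: total = 3+4 = 7
j=1,i=5: total = 7+5 = 12
j=1,i=6: total = 12+6 = 18
j=1,i=7: total = 18+7 = 25
j=2,i=3: total = 25+6 = 31
j=2,i=4: total = 31+8 = 39
j=2,i=5: total = 39+10 = 49
j=2,i=6: total = 49+12 = 61
j=2,i=7: total = 61+14 = 75
j=3,i=3: total = 75+9 = 84
j=3,i=4: total = 84+12 = 96
j=3,i=5: total = 96+15 = 111
j=3,i=6: total = 111+18 = 129
j=3,i=7: total = 129+21 = 150
j=4,i=3: total = 150+12 = 162
j=4,i=4: total = 162+16 = 178
j=4,i=5: total = 178+20 = 198
j=4,i=6: total = 198+24 = 222
j=4,i=7: total = 222+28 = 250
j=5,i=3: total = 250+15 = 265
j=5,i=4: total = 265+20 = 285
j=5,i=5: total = 285+25 = 310
j=5,i=6: total = 310+30 = 340
j=5,i=7: total = 340+35 = 375

375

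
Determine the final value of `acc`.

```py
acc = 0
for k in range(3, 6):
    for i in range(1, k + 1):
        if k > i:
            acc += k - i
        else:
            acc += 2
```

25

k=3,i=1: 3>1, acc = 0+2 = 2
k=3,i=2: 3>2, acc = 2+1 = 3
k=3,i=3: not 3>3, acc = 3+2 = 5
k=4,i=1: 4>1, acc = 5+3 = 8
k=4,i=2: 4>2, acc = 8+2 = 10
k=4,i=3: 4>3, acc = 10+1 = 11
k=4,i=4: not 4>4, acc = 11+2 = 13
k=5,i=1: 5>1, acc = 13+4 = 17
k=5,i=2: 5>2, acc = 17+3 = 20
k=5,i=3: 5>3, acc = 20+2 = 22
k=5,i=4: 5>4, acc = 22+1 = 23
k=5,i=5: not 5>5, acc = 23+2 = 25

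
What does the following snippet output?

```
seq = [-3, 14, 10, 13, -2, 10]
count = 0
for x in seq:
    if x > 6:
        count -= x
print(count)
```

-47

x=-3: not >6
x=14: >6, count = 0-14 = -14
x=10: >6, count = (-14)-10 = -24
x=13: >6, count = (-24)-13 = -37
x=-2: not >6
x=10: >6, count = (-37)-10 = -47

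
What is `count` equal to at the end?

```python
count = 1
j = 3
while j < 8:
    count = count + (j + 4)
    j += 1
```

j=3: count = 1+7 = 8
j=4: count = 8+8 = 16
j=5: count = 16+9 = 25
j=6: count = 25+10 = 35
j=7: count = 35+11 = 46

46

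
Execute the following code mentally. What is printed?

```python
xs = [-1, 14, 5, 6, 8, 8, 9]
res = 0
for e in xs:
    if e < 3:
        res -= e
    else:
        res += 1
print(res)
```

7

e=-1: <3, res = 0-(-1) = 1
e=14: not <3, res = 1+1 = 2
e=5: not <3, res = 2+1 = 3
e=6: not <3, res = 3+1 = 4
e=8: not <3, res = 4+1 = 5
e=8: not <3, res = 5+1 = 6
e=9: not <3, res = 6+1 = 7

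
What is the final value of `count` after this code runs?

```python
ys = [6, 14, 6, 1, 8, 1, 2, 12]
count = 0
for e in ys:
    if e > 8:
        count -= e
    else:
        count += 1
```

-20

e=6: not >8, count = 0+1 = 1
e=14: >8, count = 1-14 = -13
e=6: not >8, count = (-13)+1 = -12
e=1: not >8, count = (-12)+1 = -11
e=8: not >8, count = (-11)+1 = -10
e=1: not >8, count = (-10)+1 = -9
e=2: not >8, count = (-9)+1 = -8
e=12: >8, count = (-8)-12 = -20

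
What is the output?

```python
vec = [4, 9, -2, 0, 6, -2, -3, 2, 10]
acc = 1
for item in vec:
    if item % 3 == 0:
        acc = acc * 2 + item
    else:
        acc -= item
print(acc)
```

item=4: not %3==0, acc = 1-4 = -3
item=9: %3==0, acc = (-3)*2+9 = 3
item=-2: not %3==0, acc = 3-(-2) = 5
item=0: %3==0, acc = 5*2+0 = 10
item=6: %3==0, acc = 10*2+6 = 26
item=-2: not %3==0, acc = 26-(-2) = 28
item=-3: %3==0, acc = 28*2+(-3) = 53
item=2: not %3==0, acc = 53-2 = 51
item=10: not %3==0, acc = 51-10 = 41

41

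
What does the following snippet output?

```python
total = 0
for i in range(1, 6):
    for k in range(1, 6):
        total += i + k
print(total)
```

i=1,k=1: total = 0+2 = 2
i=1,k=2: total = 2+3 = 5
i=1,k=3: total = 5+4 = 9
i=1,k=4: total = 9+5 = 14
i=1,k=5: total = 14+6 = 20
i=2,k=1: total = 20+3 = 23
i=2,k=2: total = 23+4 = 27
i=2,k=3: total = 27+5 = 32
i=2,k=4: total = 32+6 = 38
i=2,k=5: total = 38+7 = 45
i=3,k=1: total = 45+4 = 49
i=3,k=2: total = 49+5 = 54
i=3,k=3: total = 54+6 = 60
i=3,k=4: total = 60+7 = 67
i=3,k=5: total = 67+8 = 75
i=4,k=1: total = 75+5 = 80
i=4,k=2: total = 80+6 = 86
i=4,k=3: total = 86+7 = 93
i=4,k=4: total = 93+8 = 101
i=4,k=5: total = 101+9 = 110
i=5,k=1: total = 110+6 = 116
i=5,k=2: total = 116+7 = 123
i=5,k=3: total = 123+8 = 131
i=5,k=4: total = 131+9 = 140
i=5,k=5: total = 140+10 = 150

150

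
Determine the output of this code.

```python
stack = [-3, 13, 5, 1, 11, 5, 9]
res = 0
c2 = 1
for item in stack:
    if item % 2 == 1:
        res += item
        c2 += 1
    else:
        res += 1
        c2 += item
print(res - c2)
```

33

item=-3: odd, res = 0+(-3) = -3; c2=2
item=13: odd, res = (-3)+13 = 10; c2=3
item=5: odd, res = 10+5 = 15; c2=4
item=1: odd, res = 15+1 = 16; c2=5
item=11: odd, res = 16+11 = 27; c2=6
item=5: odd, res = 27+5 = 32; c2=7
item=9: odd, res = 32+9 = 41; c2=8
res-c2 = 41-8 = 33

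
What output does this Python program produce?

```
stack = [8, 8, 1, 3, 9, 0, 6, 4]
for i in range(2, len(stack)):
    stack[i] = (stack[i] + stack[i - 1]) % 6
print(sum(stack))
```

29

i=2: stack[2] = (1+8)%6 = 3 → [8, 8, 3, 3, 9, 0, 6, 4]
i=3: stack[3] = (3+3)%6 = 0 → [8, 8, 3, 0, 9, 0, 6, 4]
i=4: stack[4] = (9+0)%6 = 3 → [8, 8, 3, 0, 3, 0, 6, 4]
i=5: stack[5] = (0+3)%6 = 3 → [8, 8, 3, 0, 3, 3, 6, 4]
i=6: stack[6] = (6+3)%6 = 3 → [8, 8, 3, 0, 3, 3, 3, 4]
i=7: stack[7] = (4+3)%6 = 1 → [8, 8, 3, 0, 3, 3, 3, 1]
sum = 29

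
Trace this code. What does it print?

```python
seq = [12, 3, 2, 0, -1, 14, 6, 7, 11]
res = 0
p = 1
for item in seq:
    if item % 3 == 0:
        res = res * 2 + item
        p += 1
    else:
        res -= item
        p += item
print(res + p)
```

100

item=12: %3==0, res = 0*2+12 = 12; p=2
item=3: %3==0, res = 12*2+3 = 27; p=3
item=2: not %3==0, res = 27-2 = 25; p=5
item=0: %3==0, res = 25*2+0 = 50; p=6
item=-1: not %3==0, res = 50-(-1) = 51; p=5
item=14: not %3==0, res = 51-14 = 37; p=19
item=6: %3==0, res = 37*2+6 = 80; p=20
item=7: not %3==0, res = 80-7 = 73; p=27
item=11: not %3==0, res = 73-11 = 62; p=38
res+p = 62+38 = 100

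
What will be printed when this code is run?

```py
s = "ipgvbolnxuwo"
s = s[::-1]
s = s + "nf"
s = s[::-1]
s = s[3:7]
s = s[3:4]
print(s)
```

b

reverse → 'owuxnlobvgpi'
+ 'nf' → 'owuxnlobvgpinf'
reverse → 'fnipgvbolnxuwo'
slice [3:7] → 'pgvb'
slice [3:4] → 'b'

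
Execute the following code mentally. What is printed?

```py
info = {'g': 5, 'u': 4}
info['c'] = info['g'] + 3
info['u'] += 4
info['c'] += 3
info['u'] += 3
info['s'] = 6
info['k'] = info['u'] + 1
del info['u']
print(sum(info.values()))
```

info['c'] = info['g']+3 = 8 → {'g': 5, 'u': 4, 'c': 8}
info['u'] = 4+4 = 8 → {'g': 5, 'u': 8, 'c': 8}
info['c'] = 8+3 = 11 → {'g': 5, 'u': 8, 'c': 11}
info['u'] = 8+3 = 11 → {'g': 5, 'u': 11, 'c': 11}
info['s'] = 6 → {'g': 5, 'u': 11, 'c': 11, 's': 6}
info['k'] = info['u']+1 = 12 → {'g': 5, 'u': 11, 'c': 11, 's': 6, 'k': 12}
del 'u' → {'g': 5, 'c': 11, 's': 6, 'k': 12}
sum of values = 34

34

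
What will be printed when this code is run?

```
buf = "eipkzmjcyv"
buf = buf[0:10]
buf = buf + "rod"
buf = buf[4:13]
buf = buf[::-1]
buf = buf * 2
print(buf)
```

dorvycjmzdorvycjmz

slice [0:10] → 'eipkzmjcyv'
+ 'rod' → 'eipkzmjcyvrod'
slice [4:13] → 'zmjcyvrod'
reverse → 'dorvycjmz'
repeat ×2 → 'dorvycjmzdorvycjmz'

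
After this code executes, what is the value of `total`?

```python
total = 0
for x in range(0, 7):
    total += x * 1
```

21

x=0: total = 0+0*1 = 0
x=1: total = 0+1*1 = 1
x=2: total = 1+2*1 = 3
x=3: total = 3+3*1 = 6
x=4: total = 6+4*1 = 10
x=5: total = 10+5*1 = 15
x=6: total = 15+6*1 = 21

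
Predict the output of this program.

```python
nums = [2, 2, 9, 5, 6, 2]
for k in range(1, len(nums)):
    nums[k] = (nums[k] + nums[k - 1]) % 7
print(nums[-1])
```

5

k=1: nums[1] = (2+2)%7 = 4 → [2, 4, 9, 5, 6, 2]
k=2: nums[2] = (9+4)%7 = 6 → [2, 4, 6, 5, 6, 2]
k=3: nums[3] = (5+6)%7 = 4 → [2, 4, 6, 4, 6, 2]
k=4: nums[4] = (6+4)%7 = 3 → [2, 4, 6, 4, 3, 2]
k=5: nums[5] = (2+3)%7 = 5 → [2, 4, 6, 4, 3, 5]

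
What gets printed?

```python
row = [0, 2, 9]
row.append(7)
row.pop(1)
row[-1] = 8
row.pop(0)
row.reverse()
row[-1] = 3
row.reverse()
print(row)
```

append 7 → [0, 2, 9, 7]
pop(1) removes 2 → [0, 9, 7]
row[-1] = 8 → [0, 9, 8]
pop(0) removes 0 → [9, 8]
reverse → [8, 9]
row[-1] = 3 → [8, 3]
reverse → [3, 8]

[3, 8]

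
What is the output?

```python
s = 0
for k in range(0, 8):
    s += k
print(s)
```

28

k=0: s = 0+0 = 0
k=1: s = 0+1 = 1
k=2: s = 1+2 = 3
k=3: s = 3+3 = 6
k=4: s = 6+4 = 10
k=5: s = 10+5 = 15
k=6: s = 15+6 = 21
k=7: s = 21+7 = 28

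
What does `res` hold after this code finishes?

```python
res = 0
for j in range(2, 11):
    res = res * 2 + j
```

1524

j=2: res = 0*2+2 = 2
j=3: res = 2*2+3 = 7
j=4: res = 7*2+4 = 18
j=5: res = 18*2+5 = 41
j=6: res = 41*2+6 = 88
j=7: res = 88*2+7 = 183
j=8: res = 183*2+8 = 374
j=9: res = 374*2+9 = 757
j=10: res = 757*2+10 = 1524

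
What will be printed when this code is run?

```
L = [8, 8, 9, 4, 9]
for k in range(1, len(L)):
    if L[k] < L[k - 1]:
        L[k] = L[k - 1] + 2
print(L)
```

[8, 8, 9, 11, 13]

k=1: 8>=8, unchanged → [8, 8, 9, 4, 9]
k=2: 9>=8, unchanged → [8, 8, 9, 4, 9]
k=3: 4<9, L[3] = 9+2 = 11 → [8, 8, 9, 11, 9]
k=4: 9<11, L[4] = 11+2 = 13 → [8, 8, 9, 11, 13]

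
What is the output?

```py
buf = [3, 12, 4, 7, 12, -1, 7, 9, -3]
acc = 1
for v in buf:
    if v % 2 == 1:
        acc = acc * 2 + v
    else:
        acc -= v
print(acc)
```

v=3: odd, acc = 1*2+3 = 5
v=12: not odd, acc = 5-12 = -7
v=4: not odd, acc = (-7)-4 = -11
v=7: odd, acc = (-11)*2+7 = -15
v=12: not odd, acc = (-15)-12 = -27
v=-1: odd, acc = (-27)*2+(-1) = -55
v=7: odd, acc = (-55)*2+7 = -103
v=9: odd, acc = (-103)*2+9 = -197
v=-3: odd, acc = (-197)*2+(-3) = -397

-397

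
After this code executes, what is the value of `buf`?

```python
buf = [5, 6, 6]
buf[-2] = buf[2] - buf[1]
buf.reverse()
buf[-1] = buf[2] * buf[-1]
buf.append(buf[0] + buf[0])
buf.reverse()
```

buf[-2] = buf[2]-buf[1] = 6-6 = 0 → [5, 0, 6]
reverse → [6, 0, 5]
buf[-1] = buf[2]*buf[-1] = 5*5 = 25 → [6, 0, 25]
append buf[0]+buf[0] = 6+6 = 12 → [6, 0, 25, 12]
reverse → [12, 25, 0, 6]

[12, 25, 0, 6]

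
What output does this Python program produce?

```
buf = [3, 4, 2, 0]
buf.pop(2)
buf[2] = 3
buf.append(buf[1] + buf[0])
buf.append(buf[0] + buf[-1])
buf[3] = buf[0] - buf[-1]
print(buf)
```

[3, 4, 3, -7, 10]

pop(2) removes 2 → [3, 4, 0]
buf[2] = 3 → [3, 4, 3]
append buf[1]+buf[0] = 4+3 = 7 → [3, 4, 3, 7]
append buf[0]+buf[-1] = 3+7 = 10 → [3, 4, 3, 7, 10]
buf[3] = buf[0]-buf[-1] = 3-10 = -7 → [3, 4, 3, -7, 10]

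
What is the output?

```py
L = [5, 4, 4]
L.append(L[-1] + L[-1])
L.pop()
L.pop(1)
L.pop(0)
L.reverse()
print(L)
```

[4]

append L[-1]+L[-1] = 4+4 = 8 → [5, 4, 4, 8]
pop() removes 8 → [5, 4, 4]
pop(1) removes 4 → [5, 4]
pop(0) removes 5 → [4]
reverse → [4]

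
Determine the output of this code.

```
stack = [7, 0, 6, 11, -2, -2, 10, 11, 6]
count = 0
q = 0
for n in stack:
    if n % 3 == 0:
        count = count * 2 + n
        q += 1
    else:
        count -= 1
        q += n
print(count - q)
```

-38

n=7: not %3==0, count = 0-1 = -1; q=7
n=0: %3==0, count = (-1)*2+0 = -2; q=8
n=6: %3==0, count = (-2)*2+6 = 2; q=9
n=11: not %3==0, count = 2-1 = 1; q=20
n=-2: not %3==0, count = 1-1 = 0; q=18
n=-2: not %3==0, count = 0-1 = -1; q=16
n=10: not %3==0, count = (-1)-1 = -2; q=26
n=11: not %3==0, count = (-2)-1 = -3; q=37
n=6: %3==0, count = (-3)*2+6 = 0; q=38
count-q = 0-38 = -38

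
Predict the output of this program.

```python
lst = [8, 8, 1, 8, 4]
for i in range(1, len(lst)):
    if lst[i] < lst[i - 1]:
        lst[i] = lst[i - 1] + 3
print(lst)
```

[8, 8, 11, 14, 17]

i=1: 8>=8, unchanged → [8, 8, 1, 8, 4]
i=2: 1<8, lst[2] = 8+3 = 11 → [8, 8, 11, 8, 4]
i=3: 8<11, lst[3] = 11+3 = 14 → [8, 8, 11, 14, 4]
i=4: 4<14, lst[4] = 14+3 = 17 → [8, 8, 11, 14, 17]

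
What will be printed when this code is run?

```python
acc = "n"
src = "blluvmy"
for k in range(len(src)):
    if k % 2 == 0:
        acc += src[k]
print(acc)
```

nblvy

k=0: add 'b' → 'nb'
k=1: skip
k=2: add 'l' → 'nbl'
k=3: skip
k=4: add 'v' → 'nblv'
k=5: skip
k=6: add 'y' → 'nblvy'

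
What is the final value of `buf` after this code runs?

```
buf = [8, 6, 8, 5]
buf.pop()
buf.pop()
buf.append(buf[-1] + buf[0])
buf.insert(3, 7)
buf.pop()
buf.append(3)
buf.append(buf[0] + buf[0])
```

pop() removes 5 → [8, 6, 8]
pop() removes 8 → [8, 6]
append buf[-1]+buf[0] = 6+8 = 14 → [8, 6, 14]
insert 7 at 3 → [8, 6, 14, 7]
pop() removes 7 → [8, 6, 14]
append 3 → [8, 6, 14, 3]
append buf[0]+buf[0] = 8+8 = 16 → [8, 6, 14, 3, 16]

[8, 6, 14, 3, 16]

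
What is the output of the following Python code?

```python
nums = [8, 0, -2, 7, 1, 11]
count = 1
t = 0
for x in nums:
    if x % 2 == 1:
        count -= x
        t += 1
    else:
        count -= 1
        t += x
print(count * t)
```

-189

x=8: not odd, count = 1-1 = 0; t=8
x=0: not odd, count = 0-1 = -1; t=8
x=-2: not odd, count = (-1)-1 = -2; t=6
x=7: odd, count = (-2)-7 = -9; t=7
x=1: odd, count = (-9)-1 = -10; t=8
x=11: odd, count = (-10)-11 = -21; t=9
count*t = (-21)*9 = -189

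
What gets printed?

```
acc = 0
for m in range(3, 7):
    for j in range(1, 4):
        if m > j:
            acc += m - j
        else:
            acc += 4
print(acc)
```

m=3,j=1: 3>1, acc = 0+2 = 2
m=3,j=2: 3>2, acc = 2+1 = 3
m=3,j=3: not 3>3, acc = 3+4 = 7
m=4,j=1: 4>1, acc = 7+3 = 10
m=4,j=2: 4>2, acc = 10+2 = 12
m=4,j=3: 4>3, acc = 12+1 = 13
m=5,j=1: 5>1, acc = 13+4 = 17
m=5,j=2: 5>2, acc = 17+3 = 20
m=5,j=3: 5>3, acc = 20+2 = 22
m=6,j=1: 6>1, acc = 22+5 = 27
m=6,j=2: 6>2, acc = 27+4 = 31
m=6,j=3: 6>3, acc = 31+3 = 34

34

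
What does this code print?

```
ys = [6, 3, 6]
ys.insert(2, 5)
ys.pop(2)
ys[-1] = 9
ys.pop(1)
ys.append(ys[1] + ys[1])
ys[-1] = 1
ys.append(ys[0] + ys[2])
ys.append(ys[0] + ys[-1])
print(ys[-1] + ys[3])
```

insert 5 at 2 → [6, 3, 5, 6]
pop(2) removes 5 → [6, 3, 6]
ys[-1] = 9 → [6, 3, 9]
pop(1) removes 3 → [6, 9]
append ys[1]+ys[1] = 9+9 = 18 → [6, 9, 18]
ys[-1] = 1 → [6, 9, 1]
append ys[0]+ys[2] = 6+1 = 7 → [6, 9, 1, 7]
append ys[0]+ys[-1] = 6+7 = 13 → [6, 9, 1, 7, 13]
ys[-1]+ys[3] = 13+7 = 20

20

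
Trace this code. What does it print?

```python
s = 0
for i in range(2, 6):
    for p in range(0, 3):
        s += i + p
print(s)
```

54

i=2,p=0: s = 0+2 = 2
i=2,p=1: s = 2+3 = 5
i=2,p=2: s = 5+4 = 9
i=3,p=0: s = 9+3 = 12
i=3,p=1: s = 12+4 = 16
i=3,p=2: s = 16+5 = 21
i=4,p=0: s = 21+4 = 25
i=4,p=1: s = 25+5 = 30
i=4,p=2: s = 30+6 = 36
i=5,p=0: s = 36+5 = 41
i=5,p=1: s = 41+6 = 47
i=5,p=2: s = 47+7 = 54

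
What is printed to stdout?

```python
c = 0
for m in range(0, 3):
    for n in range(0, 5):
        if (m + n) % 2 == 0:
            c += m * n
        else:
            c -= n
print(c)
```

m=0,n=0: even sum, c = 0+0 = 0
m=0,n=1: odd sum, c = 0-1 = -1
m=0,n=2: even sum, c = (-1)+0 = -1
m=0,n=3: odd sum, c = (-1)-3 = -4
m=0,n=4: even sum, c = (-4)+0 = -4
m=1,n=0: odd sum, c = (-4)-0 = -4
m=1,n=1: even sum, c = (-4)+1 = -3
m=1,n=2: odd sum, c = (-3)-2 = -5
m=1,n=3: even sum, c = (-5)+3 = -2
m=1,n=4: odd sum, c = (-2)-4 = -6
m=2,n=0: even sum, c = (-6)+0 = -6
m=2,n=1: odd sum, c = (-6)-1 = -7
m=2,n=2: even sum, c = (-7)+4 = -3
m=2,n=3: odd sum, c = (-3)-3 = -6
m=2,n=4: even sum, c = (-6)+8 = 2

2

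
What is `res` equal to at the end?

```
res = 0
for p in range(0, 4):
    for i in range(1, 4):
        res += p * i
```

36

p=0,i=1: res = 0+0 = 0
p=0,i=2: res = 0+0 = 0
p=0,i=3: res = 0+0 = 0
p=1,i=1: res = 0+1 = 1
p=1,i=2: res = 1+2 = 3
p=1,i=3: res = 3+3 = 6
p=2,i=1: res = 6+2 = 8
p=2,i=2: res = 8+4 = 12
p=2,i=3: res = 12+6 = 18
p=3,i=1: res = 18+3 = 21
p=3,i=2: res = 21+6 = 27
p=3,i=3: res = 27+9 = 36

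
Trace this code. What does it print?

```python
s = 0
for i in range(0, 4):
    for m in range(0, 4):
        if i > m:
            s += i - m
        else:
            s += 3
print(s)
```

40

i=0,m=0: not 0>0, s = 0+3 = 3
i=0,m=1: not 0>1, s = 3+3 = 6
i=0,m=2: not 0>2, s = 6+3 = 9
i=0,m=3: not 0>3, s = 9+3 = 12
i=1,m=0: 1>0, s = 12+1 = 13
i=1,m=1: not 1>1, s = 13+3 = 16
i=1,m=2: not 1>2, s = 16+3 = 19
i=1,m=3: not 1>3, s = 19+3 = 22
i=2,m=0: 2>0, s = 22+2 = 24
i=2,m=1: 2>1, s = 24+1 = 25
i=2,m=2: not 2>2, s = 25+3 = 28
i=2,m=3: not 2>3, s = 28+3 = 31
i=3,m=0: 3>0, s = 31+3 = 34
i=3,m=1: 3>1, s = 34+2 = 36
i=3,m=2: 3>2, s = 36+1 = 37
i=3,m=3: not 3>3, s = 37+3 = 40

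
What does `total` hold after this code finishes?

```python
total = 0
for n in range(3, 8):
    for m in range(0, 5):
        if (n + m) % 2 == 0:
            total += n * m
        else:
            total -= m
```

94

n=3,m=0: odd sum, total = 0-0 = 0
n=3,m=1: even sum, total = 0+3 = 3
n=3,m=2: odd sum, total = 3-2 = 1
n=3,m=3: even sum, total = 1+9 = 10
n=3,m=4: odd sum, total = 10-4 = 6
n=4,m=0: even sum, total = 6+0 = 6
n=4,m=1: odd sum, total = 6-1 = 5
n=4,m=2: even sum, total = 5+8 = 13
n=4,m=3: odd sum, total = 13-3 = 10
n=4,m=4: even sum, total = 10+16 = 26
n=5,m=0: odd sum, total = 26-0 = 26
n=5,m=1: even sum, total = 26+5 = 31
n=5,m=2: odd sum, total = 31-2 = 29
n=5,m=3: even sum, total = 29+15 = 44
n=5,m=4: odd sum, total = 44-4 = 40
n=6,m=0: even sum, total = 40+0 = 40
n=6,m=1: odd sum, total = 40-1 = 39
n=6,m=2: even sum, total = 39+12 = 51
n=6,m=3: odd sum, total = 51-3 = 48
n=6,m=4: even sum, total = 48+24 = 72
n=7,m=0: odd sum, total = 72-0 = 72
n=7,m=1: even sum, total = 72+7 = 79
n=7,m=2: odd sum, total = 79-2 = 77
n=7,m=3: even sum, total = 77+21 = 98
n=7,m=4: odd sum, total = 98-4 = 94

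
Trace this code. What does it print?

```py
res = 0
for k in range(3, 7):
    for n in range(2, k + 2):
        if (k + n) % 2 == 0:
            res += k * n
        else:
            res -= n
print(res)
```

104

k=3,n=2: odd sum, res = 0-2 = -2
k=3,n=3: even sum, res = (-2)+9 = 7
k=3,n=4: odd sum, res = 7-4 = 3
k=4,n=2: even sum, res = 3+8 = 11
k=4,n=3: odd sum, res = 11-3 = 8
k=4,n=4: even sum, res = 8+16 = 24
k=4,n=5: odd sum, res = 24-5 = 19
k=5,n=2: odd sum, res = 19-2 = 17
k=5,n=3: even sum, res = 17+15 = 32
k=5,n=4: odd sum, res = 32-4 = 28
k=5,n=5: even sum, res = 28+25 = 53
k=5,n=6: odd sum, res = 53-6 = 47
k=6,n=2: even sum, res = 47+12 = 59
k=6,n=3: odd sum, res = 59-3 = 56
k=6,n=4: even sum, res = 56+24 = 80
k=6,n=5: odd sum, res = 80-5 = 75
k=6,n=6: even sum, res = 75+36 = 111
k=6,n=7: odd sum, res = 111-7 = 104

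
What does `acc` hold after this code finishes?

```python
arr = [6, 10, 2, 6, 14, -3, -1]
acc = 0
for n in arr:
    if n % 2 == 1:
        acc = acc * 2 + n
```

-7

n=6: not odd
n=10: not odd
n=2: not odd
n=6: not odd
n=14: not odd
n=-3: odd, acc = 0*2+(-3) = -3
n=-1: odd, acc = (-3)*2+(-1) = -7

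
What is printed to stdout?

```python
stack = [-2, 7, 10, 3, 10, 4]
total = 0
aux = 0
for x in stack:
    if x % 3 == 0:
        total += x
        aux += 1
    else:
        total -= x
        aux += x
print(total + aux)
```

4

x=-2: not %3==0, total = 0-(-2) = 2; aux=-2
x=7: not %3==0, total = 2-7 = -5; aux=5
x=10: not %3==0, total = (-5)-10 = -15; aux=15
x=3: %3==0, total = (-15)+3 = -12; aux=16
x=10: not %3==0, total = (-12)-10 = -22; aux=26
x=4: not %3==0, total = (-22)-4 = -26; aux=30
total+aux = (-26)+30 = 4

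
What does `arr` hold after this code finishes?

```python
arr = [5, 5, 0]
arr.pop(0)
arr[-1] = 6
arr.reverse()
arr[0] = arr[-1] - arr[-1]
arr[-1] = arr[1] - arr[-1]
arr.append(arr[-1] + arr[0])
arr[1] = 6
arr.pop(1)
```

[0, 0]

pop(0) removes 5 → [5, 0]
arr[-1] = 6 → [5, 6]
reverse → [6, 5]
arr[0] = arr[-1]-arr[-1] = 5-5 = 0 → [0, 5]
arr[-1] = arr[1]-arr[-1] = 5-5 = 0 → [0, 0]
append arr[-1]+arr[0] = 0+0 = 0 → [0, 0, 0]
arr[1] = 6 → [0, 6, 0]
pop(1) removes 6 → [0, 0]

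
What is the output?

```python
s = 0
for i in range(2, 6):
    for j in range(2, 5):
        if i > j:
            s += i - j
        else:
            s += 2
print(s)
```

22

i=2,j=2: not 2>2, s = 0+2 = 2
i=2,j=3: not 2>3, s = 2+2 = 4
i=2,j=4: not 2>4, s = 4+2 = 6
i=3,j=2: 3>2, s = 6+1 = 7
i=3,j=3: not 3>3, s = 7+2 = 9
i=3,j=4: not 3>4, s = 9+2 = 11
i=4,j=2: 4>2, s = 11+2 = 13
i=4,j=3: 4>3, s = 13+1 = 14
i=4,j=4: not 4>4, s = 14+2 = 16
i=5,j=2: 5>2, s = 16+3 = 19
i=5,j=3: 5>3, s = 19+2 = 21
i=5,j=4: 5>4, s = 21+1 = 22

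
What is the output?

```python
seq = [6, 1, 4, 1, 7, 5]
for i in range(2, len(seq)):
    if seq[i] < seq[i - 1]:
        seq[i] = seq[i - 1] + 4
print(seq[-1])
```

i=2: 4>=1, unchanged → [6, 1, 4, 1, 7, 5]
i=3: 1<4, seq[3] = 4+4 = 8 → [6, 1, 4, 8, 7, 5]
i=4: 7<8, seq[4] = 8+4 = 12 → [6, 1, 4, 8, 12, 5]
i=5: 5<12, seq[5] = 12+4 = 16 → [6, 1, 4, 8, 12, 16]

16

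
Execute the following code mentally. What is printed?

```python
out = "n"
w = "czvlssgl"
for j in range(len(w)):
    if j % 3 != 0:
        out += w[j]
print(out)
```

nzvssl

j=0: skip
j=1: add 'z' → 'nz'
j=2: add 'v' → 'nzv'
j=3: skip
j=4: add 's' → 'nzvs'
j=5: add 's' → 'nzvss'
j=6: skip
j=7: add 'l' → 'nzvssl'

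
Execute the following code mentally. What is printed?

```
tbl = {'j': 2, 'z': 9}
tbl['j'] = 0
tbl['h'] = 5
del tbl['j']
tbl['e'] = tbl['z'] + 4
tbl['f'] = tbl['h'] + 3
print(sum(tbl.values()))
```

35

tbl['j'] = 0 → {'j': 0, 'z': 9}
tbl['h'] = 5 → {'j': 0, 'z': 9, 'h': 5}
del 'j' → {'z': 9, 'h': 5}
tbl['e'] = tbl['z']+4 = 13 → {'z': 9, 'h': 5, 'e': 13}
tbl['f'] = tbl['h']+3 = 8 → {'z': 9, 'h': 5, 'e': 13, 'f': 8}
sum of values = 35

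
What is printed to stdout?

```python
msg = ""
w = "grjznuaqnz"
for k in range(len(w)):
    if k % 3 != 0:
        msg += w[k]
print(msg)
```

rjnuqn

k=0: skip
k=1: add 'r' → 'r'
k=2: add 'j' → 'rj'
k=3: skip
k=4: add 'n' → 'rjn'
k=5: add 'u' → 'rjnu'
k=6: skip
k=7: add 'q' → 'rjnuq'
k=8: add 'n' → 'rjnuqn'
k=9: skip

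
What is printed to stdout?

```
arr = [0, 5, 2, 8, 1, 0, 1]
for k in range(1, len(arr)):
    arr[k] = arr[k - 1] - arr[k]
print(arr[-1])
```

k=1: arr[1] = 0-5 = -5 → [0, -5, 2, 8, 1, 0, 1]
k=2: arr[2] = (-5)-2 = -7 → [0, -5, -7, 8, 1, 0, 1]
k=3: arr[3] = (-7)-8 = -15 → [0, -5, -7, -15, 1, 0, 1]
k=4: arr[4] = (-15)-1 = -16 → [0, -5, -7, -15, -16, 0, 1]
k=5: arr[5] = (-16)-0 = -16 → [0, -5, -7, -15, -16, -16, 1]
k=6: arr[6] = (-16)-1 = -17 → [0, -5, -7, -15, -16, -16, -17]

-17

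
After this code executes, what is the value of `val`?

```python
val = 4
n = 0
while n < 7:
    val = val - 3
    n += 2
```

n=0: val = 4-3 = 1
n=2: val = 1-3 = -2
n=4: val = (-2)-3 = -5
n=6: val = (-5)-3 = -8

-8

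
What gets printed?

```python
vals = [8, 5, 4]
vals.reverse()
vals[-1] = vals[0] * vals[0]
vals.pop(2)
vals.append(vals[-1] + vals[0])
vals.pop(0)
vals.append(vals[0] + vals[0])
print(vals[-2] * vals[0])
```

reverse → [4, 5, 8]
vals[-1] = vals[0]*vals[0] = 4*4 = 16 → [4, 5, 16]
pop(2) removes 16 → [4, 5]
append vals[-1]+vals[0] = 5+4 = 9 → [4, 5, 9]
pop(0) removes 4 → [5, 9]
append vals[0]+vals[0] = 5+5 = 10 → [5, 9, 10]
vals[-2]*vals[0] = 9*5 = 45

45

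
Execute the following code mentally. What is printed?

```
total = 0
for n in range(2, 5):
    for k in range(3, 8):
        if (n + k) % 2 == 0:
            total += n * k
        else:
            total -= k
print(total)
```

65

n=2,k=3: odd sum, total = 0-3 = -3
n=2,k=4: even sum, total = (-3)+8 = 5
n=2,k=5: odd sum, total = 5-5 = 0
n=2,k=6: even sum, total = 0+12 = 12
n=2,k=7: odd sum, total = 12-7 = 5
n=3,k=3: even sum, total = 5+9 = 14
n=3,k=4: odd sum, total = 14-4 = 10
n=3,k=5: even sum, total = 10+15 = 25
n=3,k=6: odd sum, total = 25-6 = 19
n=3,k=7: even sum, total = 19+21 = 40
n=4,k=3: odd sum, total = 40-3 = 37
n=4,k=4: even sum, total = 37+16 = 53
n=4,k=5: odd sum, total = 53-5 = 48
n=4,k=6: even sum, total = 48+24 = 72
n=4,k=7: odd sum, total = 72-7 = 65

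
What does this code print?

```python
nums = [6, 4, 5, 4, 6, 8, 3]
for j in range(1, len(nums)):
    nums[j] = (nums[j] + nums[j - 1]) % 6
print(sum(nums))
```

18

j=1: nums[1] = (4+6)%6 = 4 → [6, 4, 5, 4, 6, 8, 3]
j=2: nums[2] = (5+4)%6 = 3 → [6, 4, 3, 4, 6, 8, 3]
j=3: nums[3] = (4+3)%6 = 1 → [6, 4, 3, 1, 6, 8, 3]
j=4: nums[4] = (6+1)%6 = 1 → [6, 4, 3, 1, 1, 8, 3]
j=5: nums[5] = (8+1)%6 = 3 → [6, 4, 3, 1, 1, 3, 3]
j=6: nums[6] = (3+3)%6 = 0 → [6, 4, 3, 1, 1, 3, 0]
sum = 18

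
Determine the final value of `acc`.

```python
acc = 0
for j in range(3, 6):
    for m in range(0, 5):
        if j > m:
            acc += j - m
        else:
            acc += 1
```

j=3,m=0: 3>0, acc = 0+3 = 3
j=3,m=1: 3>1, acc = 3+2 = 5
j=3,m=2: 3>2, acc = 5+1 = 6
j=3,m=3: not 3>3, acc = 6+1 = 7
j=3,m=4: not 3>4, acc = 7+1 = 8
j=4,m=0: 4>0, acc = 8+4 = 12
j=4,m=1: 4>1, acc = 12+3 = 15
j=4,m=2: 4>2, acc = 15+2 = 17
j=4,m=3: 4>3, acc = 17+1 = 18
j=4,m=4: not 4>4, acc = 18+1 = 19
j=5,m=0: 5>0, acc = 19+5 = 24
j=5,m=1: 5>1, acc = 24+4 = 28
j=5,m=2: 5>2, acc = 28+3 = 31
j=5,m=3: 5>3, acc = 31+2 = 33
j=5,m=4: 5>4, acc = 33+1 = 34

34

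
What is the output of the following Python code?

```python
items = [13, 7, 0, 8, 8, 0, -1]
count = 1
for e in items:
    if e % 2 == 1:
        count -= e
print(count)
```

e=13: odd, count = 1-13 = -12
e=7: odd, count = (-12)-7 = -19
e=0: not odd
e=8: not odd
e=8: not odd
e=0: not odd
e=-1: odd, count = (-19)-(-1) = -18

-18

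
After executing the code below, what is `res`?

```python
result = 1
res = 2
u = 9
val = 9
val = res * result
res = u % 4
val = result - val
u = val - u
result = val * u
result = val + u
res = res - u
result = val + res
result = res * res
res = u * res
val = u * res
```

val = 2*1 = 2
res = 9%4 = 1
val = 1-2 = -1
u = (-1)-9 = -10
result = (-1)*(-10) = 10
result = (-1)+(-10) = -11
res = 1-(-10) = 11
result = (-1)+11 = 10
result = 11*11 = 121
res = (-10)*11 = -110
val = (-10)*(-110) = 1100

-110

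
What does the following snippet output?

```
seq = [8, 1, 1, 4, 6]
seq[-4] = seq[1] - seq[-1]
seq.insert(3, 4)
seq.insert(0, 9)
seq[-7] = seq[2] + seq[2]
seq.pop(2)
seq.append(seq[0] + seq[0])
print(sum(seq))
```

-7

seq[-4] = seq[1]-seq[-1] = 1-6 = -5 → [8, -5, 1, 4, 6]
insert 4 at 3 → [8, -5, 1, 4, 4, 6]
insert 9 at 0 → [9, 8, -5, 1, 4, 4, 6]
seq[-7] = seq[2]+seq[2] = (-5)+(-5) = -10 → [-10, 8, -5, 1, 4, 4, 6]
pop(2) removes -5 → [-10, 8, 1, 4, 4, 6]
append seq[0]+seq[0] = (-10)+(-10) = -20 → [-10, 8, 1, 4, 4, 6, -20]
sum = -7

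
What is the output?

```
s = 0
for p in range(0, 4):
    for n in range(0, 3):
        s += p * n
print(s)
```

18

p=0,n=0: s = 0+0 = 0
p=0,n=1: s = 0+0 = 0
p=0,n=2: s = 0+0 = 0
p=1,n=0: s = 0+0 = 0
p=1,n=1: s = 0+1 = 1
p=1,n=2: s = 1+2 = 3
p=2,n=0: s = 3+0 = 3
p=2,n=1: s = 3+2 = 5
p=2,n=2: s = 5+4 = 9
p=3,n=0: s = 9+0 = 9
p=3,n=1: s = 9+3 = 12
p=3,n=2: s = 12+6 = 18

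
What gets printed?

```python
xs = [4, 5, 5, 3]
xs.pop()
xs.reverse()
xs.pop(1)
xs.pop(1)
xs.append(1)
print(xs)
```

[5, 1]

pop() removes 3 → [4, 5, 5]
reverse → [5, 5, 4]
pop(1) removes 5 → [5, 4]
pop(1) removes 4 → [5]
append 1 → [5, 1]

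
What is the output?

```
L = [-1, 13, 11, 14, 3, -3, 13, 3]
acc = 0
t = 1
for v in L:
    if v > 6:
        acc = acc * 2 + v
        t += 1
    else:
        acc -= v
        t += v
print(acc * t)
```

1414

v=-1: not >6, acc = 0-(-1) = 1; t=0
v=13: >6, acc = 1*2+13 = 15; t=1
v=11: >6, acc = 15*2+11 = 41; t=2
v=14: >6, acc = 41*2+14 = 96; t=3
v=3: not >6, acc = 96-3 = 93; t=6
v=-3: not >6, acc = 93-(-3) = 96; t=3
v=13: >6, acc = 96*2+13 = 205; t=4
v=3: not >6, acc = 205-3 = 202; t=7
acc*t = 202*7 = 1414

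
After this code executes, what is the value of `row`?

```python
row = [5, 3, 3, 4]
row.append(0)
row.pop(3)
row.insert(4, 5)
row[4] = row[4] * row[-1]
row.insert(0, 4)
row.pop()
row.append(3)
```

[4, 5, 3, 3, 0, 3]

append 0 → [5, 3, 3, 4, 0]
pop(3) removes 4 → [5, 3, 3, 0]
insert 5 at 4 → [5, 3, 3, 0, 5]
row[4] = row[4]*row[-1] = 5*5 = 25 → [5, 3, 3, 0, 25]
insert 4 at 0 → [4, 5, 3, 3, 0, 25]
pop() removes 25 → [4, 5, 3, 3, 0]
append 3 → [4, 5, 3, 3, 0, 3]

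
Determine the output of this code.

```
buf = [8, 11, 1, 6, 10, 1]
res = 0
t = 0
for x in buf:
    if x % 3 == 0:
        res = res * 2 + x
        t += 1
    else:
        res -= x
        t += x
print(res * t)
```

x=8: not %3==0, res = 0-8 = -8; t=8
x=11: not %3==0, res = (-8)-11 = -19; t=19
x=1: not %3==0, res = (-19)-1 = -20; t=20
x=6: %3==0, res = (-20)*2+6 = -34; t=21
x=10: not %3==0, res = (-34)-10 = -44; t=31
x=1: not %3==0, res = (-44)-1 = -45; t=32
res*t = (-45)*32 = -1440

-1440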